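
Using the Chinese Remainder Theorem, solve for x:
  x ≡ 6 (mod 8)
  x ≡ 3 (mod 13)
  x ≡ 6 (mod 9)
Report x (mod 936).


Moduli 8, 13, 9 are pairwise coprime; by CRT there is a unique solution modulo M = 8 · 13 · 9 = 936.
Solve pairwise, accumulating the modulus:
  Start with x ≡ 6 (mod 8).
  Combine with x ≡ 3 (mod 13): since gcd(8, 13) = 1, we get a unique residue mod 104.
    Write x = 6 + 8·t and substitute into x ≡ 3 (mod 13): 8·t ≡ 3 − 6 = -3 (mod 13).
    Reduce coefficients mod 13: 8·t ≡ 10 (mod 13).
    The inverse of 8 mod 13 is 5 (since 8·5 = 40 = 3·13 + 1), so t ≡ 5·10 = 50 ≡ 11 (mod 13).
    Then x = 6 + 8·11 = 94, valid modulo lcm(8, 13) = 104: x ≡ 94 (mod 104).
  Combine with x ≡ 6 (mod 9): since gcd(104, 9) = 1, we get a unique residue mod 936.
    Write x = 94 + 104·t and substitute into x ≡ 6 (mod 9): 104·t ≡ 6 − 94 = -88 (mod 9).
    Reduce coefficients mod 9: 5·t ≡ 2 (mod 9).
    The inverse of 5 mod 9 is 2 (since 5·2 = 10 = 1·9 + 1), so t ≡ 2·2 = 4 ≡ 4 (mod 9).
    Then x = 94 + 104·4 = 510, valid modulo lcm(104, 9) = 936: x ≡ 510 (mod 936).
Verify: 510 mod 8 = 6 ✓, 510 mod 13 = 3 ✓, 510 mod 9 = 6 ✓.

x ≡ 510 (mod 936).


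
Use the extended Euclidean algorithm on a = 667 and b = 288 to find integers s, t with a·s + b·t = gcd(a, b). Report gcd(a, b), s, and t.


Euclidean algorithm on (667, 288) — divide until remainder is 0:
  667 = 2 · 288 + 91
  288 = 3 · 91 + 15
  91 = 6 · 15 + 1
  15 = 15 · 1 + 0
gcd(667, 288) = 1.
Track Bezout coefficients alongside the remainders: start with r₀ = 667 = a·1 + b·0 (s = 1, t = 0) and r₁ = 288 = a·0 + b·1 (s = 0, t = 1); each new remainder r_{k+1} = r_{k-1} − q_k·r_k inherits s_{k+1} = s_{k-1} − q_k·s_k, t_{k+1} = t_{k-1} − q_k·t_k, so r_k = a·s_k + b·t_k at every step:
  q = 2: r = 91, s = 1 − 2·0 = 1, t = 0 − 2·1 = -2  (check: 667·1 + 288·(-2) = 91)
  q = 3: r = 15, s = 0 − 3·1 = -3, t = 1 − 3·(-2) = 7  (check: 667·(-3) + 288·7 = 15)
  q = 6: r = 1, s = 1 − 6·(-3) = 19, t = -2 − 6·7 = -44  (check: 667·19 + 288·(-44) = 1)
The row with r = 1 (the gcd) gives the Bezout coefficients s = 19, t = -44.
Result: 667 · (19) + 288 · (-44) = 1.

gcd(667, 288) = 1; s = 19, t = -44 (check: 667·19 + 288·(-44) = 1).


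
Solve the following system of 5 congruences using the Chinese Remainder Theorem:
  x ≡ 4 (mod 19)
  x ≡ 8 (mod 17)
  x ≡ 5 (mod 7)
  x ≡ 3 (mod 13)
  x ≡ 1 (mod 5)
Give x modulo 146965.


Product of moduli M = 19 · 17 · 7 · 13 · 5 = 146965.
Merge one congruence at a time:
  Start: x ≡ 4 (mod 19).
  Combine with x ≡ 8 (mod 17); new modulus lcm = 323.
    Write x = 4 + 19·t and substitute into x ≡ 8 (mod 17): 19·t ≡ 8 − 4 = 4 (mod 17).
    Reduce coefficients mod 17: 2·t ≡ 4 (mod 17).
    The inverse of 2 mod 17 is 9 (since 2·9 = 18 = 1·17 + 1), so t ≡ 9·4 = 36 ≡ 2 (mod 17).
    Then x = 4 + 19·2 = 42, valid modulo lcm(19, 17) = 323: x ≡ 42 (mod 323).
  Combine with x ≡ 5 (mod 7); new modulus lcm = 2261.
    Write x = 42 + 323·t and substitute into x ≡ 5 (mod 7): 323·t ≡ 5 − 42 = -37 (mod 7).
    Reduce coefficients mod 7: 1·t ≡ 5 (mod 7).
    So t ≡ 5 (mod 7).
    Then x = 42 + 323·5 = 1657, valid modulo lcm(323, 7) = 2261: x ≡ 1657 (mod 2261).
  Combine with x ≡ 3 (mod 13); new modulus lcm = 29393.
    Write x = 1657 + 2261·t and substitute into x ≡ 3 (mod 13): 2261·t ≡ 3 − 1657 = -1654 (mod 13).
    Reduce coefficients mod 13: 12·t ≡ 10 (mod 13).
    The inverse of 12 mod 13 is 12 (since 12·12 = 144 = 11·13 + 1), so t ≡ 12·10 = 120 ≡ 3 (mod 13).
    Then x = 1657 + 2261·3 = 8440, valid modulo lcm(2261, 13) = 29393: x ≡ 8440 (mod 29393).
  Combine with x ≡ 1 (mod 5); new modulus lcm = 146965.
    Write x = 8440 + 29393·t and substitute into x ≡ 1 (mod 5): 29393·t ≡ 1 − 8440 = -8439 (mod 5).
    Reduce coefficients mod 5: 3·t ≡ 1 (mod 5).
    The inverse of 3 mod 5 is 2 (since 3·2 = 6 = 1·5 + 1), so t ≡ 2·1 = 2 ≡ 2 (mod 5).
    Then x = 8440 + 29393·2 = 67226, valid modulo lcm(29393, 5) = 146965: x ≡ 67226 (mod 146965).
Verify against each original: 67226 mod 19 = 4, 67226 mod 17 = 8, 67226 mod 7 = 5, 67226 mod 13 = 3, 67226 mod 5 = 1.

x ≡ 67226 (mod 146965).


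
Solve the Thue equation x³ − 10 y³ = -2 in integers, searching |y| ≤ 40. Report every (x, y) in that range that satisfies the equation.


The equation is x³ - 10y³ = -2. For fixed y, x³ = 10·y³ − 2, so a solution requires the RHS to be a perfect cube.
Strategy: iterate y from -40 to 40, compute RHS = 10·y³ − 2, and check whether it is a (positive or negative) perfect cube.
Check small values of y:
  y = 0: RHS = -2 is not a perfect cube.
  y = 1: RHS = 8 = (2)³ ⇒ x = 2 works.
  y = -1: RHS = -12 is not a perfect cube.
  y = 2: RHS = 78 is not a perfect cube.
  y = -2: RHS = -82 is not a perfect cube.
  y = 3: RHS = 268 is not a perfect cube.
  y = -3: RHS = -272 is not a perfect cube.
Continuing the search up to |y| = 40 finds no further solutions beyond those listed.
Collected solutions: (2, 1).

Solutions (with |y| ≤ 40): (2, 1).


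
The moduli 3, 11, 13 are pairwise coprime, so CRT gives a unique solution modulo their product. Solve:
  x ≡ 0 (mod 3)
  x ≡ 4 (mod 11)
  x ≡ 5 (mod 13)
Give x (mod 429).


Moduli 3, 11, 13 are pairwise coprime; by CRT there is a unique solution modulo M = 3 · 11 · 13 = 429.
Solve pairwise, accumulating the modulus:
  Start with x ≡ 0 (mod 3).
  Combine with x ≡ 4 (mod 11): since gcd(3, 11) = 1, we get a unique residue mod 33.
    Write x = 0 + 3·t and substitute into x ≡ 4 (mod 11): 3·t ≡ 4 − 0 = 4 (mod 11).
    The inverse of 3 mod 11 is 4 (since 3·4 = 12 = 1·11 + 1), so t ≡ 4·4 = 16 ≡ 5 (mod 11).
    Then x = 0 + 3·5 = 15, valid modulo lcm(3, 11) = 33: x ≡ 15 (mod 33).
  Combine with x ≡ 5 (mod 13): since gcd(33, 13) = 1, we get a unique residue mod 429.
    Write x = 15 + 33·t and substitute into x ≡ 5 (mod 13): 33·t ≡ 5 − 15 = -10 (mod 13).
    Reduce coefficients mod 13: 7·t ≡ 3 (mod 13).
    The inverse of 7 mod 13 is 2 (since 7·2 = 14 = 1·13 + 1), so t ≡ 2·3 = 6 ≡ 6 (mod 13).
    Then x = 15 + 33·6 = 213, valid modulo lcm(33, 13) = 429: x ≡ 213 (mod 429).
Verify: 213 mod 3 = 0 ✓, 213 mod 11 = 4 ✓, 213 mod 13 = 5 ✓.

x ≡ 213 (mod 429).


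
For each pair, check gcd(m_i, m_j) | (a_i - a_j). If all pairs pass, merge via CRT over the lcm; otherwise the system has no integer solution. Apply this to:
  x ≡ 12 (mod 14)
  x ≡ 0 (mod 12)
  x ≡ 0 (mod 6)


Moduli 14, 12, 6 are not pairwise coprime, so CRT works modulo lcm(m_i) when all pairwise compatibility conditions hold.
Pairwise compatibility: gcd(m_i, m_j) must divide a_i - a_j for every pair.
Merge one congruence at a time:
  Start: x ≡ 12 (mod 14).
  Combine with x ≡ 0 (mod 12): gcd(14, 12) = 2; 0 - 12 = -12, which IS divisible by 2, so compatible.
    Write x = 12 + 14·t and substitute into x ≡ 0 (mod 12): 14·t ≡ 0 − 12 = -12 (mod 12).
    Divide the congruence (and modulus) by g = 2: 7·t ≡ -6 (mod 6).
    Reduce coefficients mod 6: 1·t ≡ 0 (mod 6).
    So t ≡ 0 (mod 6).
    Then x = 12 + 14·0 = 12, valid modulo lcm(14, 12) = 84: x ≡ 12 (mod 84).
  Combine with x ≡ 0 (mod 6): gcd(84, 6) = 6; 0 - 12 = -12, which IS divisible by 6, so compatible.
    Write x = 12 + 84·t and substitute into x ≡ 0 (mod 6): 84·t ≡ 0 − 12 = -12 (mod 6).
    Divide the congruence (and modulus) by g = 6: 14·t ≡ -2 (mod 1).
    Modulo 1 every t works; take t = 0.
    Then x = 12 + 84·0 = 12, valid modulo lcm(84, 6) = 84: x ≡ 12 (mod 84).
Verify: 12 mod 14 = 12, 12 mod 12 = 0, 12 mod 6 = 0.

x ≡ 12 (mod 84).


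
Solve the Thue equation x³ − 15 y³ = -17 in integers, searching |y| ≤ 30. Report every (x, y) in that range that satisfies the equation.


The equation is x³ - 15y³ = -17. For fixed y, x³ = 15·y³ − 17, so a solution requires the RHS to be a perfect cube.
Strategy: iterate y from -30 to 30, compute RHS = 15·y³ − 17, and check whether it is a (positive or negative) perfect cube.
Check small values of y:
  y = 0: RHS = -17 is not a perfect cube.
  y = 1: RHS = -2 is not a perfect cube.
  y = -1: RHS = -32 is not a perfect cube.
  y = 2: RHS = 103 is not a perfect cube.
  y = -2: RHS = -137 is not a perfect cube.
  y = 3: RHS = 388 is not a perfect cube.
  y = -3: RHS = -422 is not a perfect cube.
Continuing the search up to |y| = 30 finds no solutions either.
No (x, y) in the scanned range satisfies the equation.

No integer solutions with |y| ≤ 30.


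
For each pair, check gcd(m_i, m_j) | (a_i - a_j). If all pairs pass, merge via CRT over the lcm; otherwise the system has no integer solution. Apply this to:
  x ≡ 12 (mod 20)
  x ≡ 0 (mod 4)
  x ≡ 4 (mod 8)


Moduli 20, 4, 8 are not pairwise coprime, so CRT works modulo lcm(m_i) when all pairwise compatibility conditions hold.
Pairwise compatibility: gcd(m_i, m_j) must divide a_i - a_j for every pair.
Merge one congruence at a time:
  Start: x ≡ 12 (mod 20).
  Combine with x ≡ 0 (mod 4): gcd(20, 4) = 4; 0 - 12 = -12, which IS divisible by 4, so compatible.
    Write x = 12 + 20·t and substitute into x ≡ 0 (mod 4): 20·t ≡ 0 − 12 = -12 (mod 4).
    Divide the congruence (and modulus) by g = 4: 5·t ≡ -3 (mod 1).
    Modulo 1 every t works; take t = 0.
    Then x = 12 + 20·0 = 12, valid modulo lcm(20, 4) = 20: x ≡ 12 (mod 20).
  Combine with x ≡ 4 (mod 8): gcd(20, 8) = 4; 4 - 12 = -8, which IS divisible by 4, so compatible.
    Write x = 12 + 20·t and substitute into x ≡ 4 (mod 8): 20·t ≡ 4 − 12 = -8 (mod 8).
    Divide the congruence (and modulus) by g = 4: 5·t ≡ -2 (mod 2).
    Reduce coefficients mod 2: 1·t ≡ 0 (mod 2).
    So t ≡ 0 (mod 2).
    Then x = 12 + 20·0 = 12, valid modulo lcm(20, 8) = 40: x ≡ 12 (mod 40).
Verify: 12 mod 20 = 12, 12 mod 4 = 0, 12 mod 8 = 4.

x ≡ 12 (mod 40).


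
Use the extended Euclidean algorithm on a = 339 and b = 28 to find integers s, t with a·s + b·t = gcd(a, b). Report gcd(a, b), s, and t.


Euclidean algorithm on (339, 28) — divide until remainder is 0:
  339 = 12 · 28 + 3
  28 = 9 · 3 + 1
  3 = 3 · 1 + 0
gcd(339, 28) = 1.
Track Bezout coefficients alongside the remainders: start with r₀ = 339 = a·1 + b·0 (s = 1, t = 0) and r₁ = 28 = a·0 + b·1 (s = 0, t = 1); each new remainder r_{k+1} = r_{k-1} − q_k·r_k inherits s_{k+1} = s_{k-1} − q_k·s_k, t_{k+1} = t_{k-1} − q_k·t_k, so r_k = a·s_k + b·t_k at every step:
  q = 12: r = 3, s = 1 − 12·0 = 1, t = 0 − 12·1 = -12  (check: 339·1 + 28·(-12) = 3)
  q = 9: r = 1, s = 0 − 9·1 = -9, t = 1 − 9·(-12) = 109  (check: 339·(-9) + 28·109 = 1)
The row with r = 1 (the gcd) gives the Bezout coefficients s = -9, t = 109.
Result: 339 · (-9) + 28 · (109) = 1.

gcd(339, 28) = 1; s = -9, t = 109 (check: 339·(-9) + 28·109 = 1).


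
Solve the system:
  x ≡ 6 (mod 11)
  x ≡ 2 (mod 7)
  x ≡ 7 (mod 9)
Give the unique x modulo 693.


Moduli 11, 7, 9 are pairwise coprime; by CRT there is a unique solution modulo M = 11 · 7 · 9 = 693.
Solve pairwise, accumulating the modulus:
  Start with x ≡ 6 (mod 11).
  Combine with x ≡ 2 (mod 7): since gcd(11, 7) = 1, we get a unique residue mod 77.
    Write x = 6 + 11·t and substitute into x ≡ 2 (mod 7): 11·t ≡ 2 − 6 = -4 (mod 7).
    Reduce coefficients mod 7: 4·t ≡ 3 (mod 7).
    The inverse of 4 mod 7 is 2 (since 4·2 = 8 = 1·7 + 1), so t ≡ 2·3 = 6 ≡ 6 (mod 7).
    Then x = 6 + 11·6 = 72, valid modulo lcm(11, 7) = 77: x ≡ 72 (mod 77).
  Combine with x ≡ 7 (mod 9): since gcd(77, 9) = 1, we get a unique residue mod 693.
    Write x = 72 + 77·t and substitute into x ≡ 7 (mod 9): 77·t ≡ 7 − 72 = -65 (mod 9).
    Reduce coefficients mod 9: 5·t ≡ 7 (mod 9).
    The inverse of 5 mod 9 is 2 (since 5·2 = 10 = 1·9 + 1), so t ≡ 2·7 = 14 ≡ 5 (mod 9).
    Then x = 72 + 77·5 = 457, valid modulo lcm(77, 9) = 693: x ≡ 457 (mod 693).
Verify: 457 mod 11 = 6 ✓, 457 mod 7 = 2 ✓, 457 mod 9 = 7 ✓.

x ≡ 457 (mod 693).


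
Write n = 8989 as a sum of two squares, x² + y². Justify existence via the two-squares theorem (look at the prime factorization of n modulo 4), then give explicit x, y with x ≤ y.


Step 1: Factor n = 8989 = 89 · 101.
Step 2: Check the mod-4 condition on each prime factor: 89 ≡ 1 (mod 4), exponent 1; 101 ≡ 1 (mod 4), exponent 1.
All primes ≡ 3 (mod 4) appear to even exponent (or don't appear), so by the two-squares theorem n IS expressible as a sum of two squares.
Step 3: Build a representation. Here n = 89 · 101 is a product of primes ≡ 1 (mod 4). Each prime p ≡ 1 (mod 4) is itself a sum of two squares; find a² by testing p − a² for a perfect square:
  89: 89 − 1² = 88, 89 − 2² = 85, 89 − 3² = 80, 89 − 4² = 73, 89 − 5² = 64 = 8² ⇒ 89 = 5² + 8².
  101: 101 − 1² = 100 = 10² ⇒ 101 = 1² + 10².
  Combine using the Brahmagupta–Fibonacci identity (a² + b²)(c² + d²) = (ac − bd)² + (ad + bc)² = (ac + bd)² + (ad − bc)²:
  89 · 101 = 8989: from (5² + 8²)(1² + 10²), take (5·1 − 8·10, 5·10 + 8·1) = (5 − 80, 50 + 8) = (-75, 58); dropping signs (only squares matter) gives (75, 58); check 75² + 58² = 5625 + 3364 = 8989 ✓.
Step 4: Order so x ≤ y and verify: 58² + 75² = 3364 + 5625 = 8989 = n. ✓

n = 8989 = 58² + 75² (one valid representation with x ≤ y).


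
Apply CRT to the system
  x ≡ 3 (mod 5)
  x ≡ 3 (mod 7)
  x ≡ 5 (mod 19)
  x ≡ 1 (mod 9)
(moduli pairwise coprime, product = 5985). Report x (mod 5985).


Product of moduli M = 5 · 7 · 19 · 9 = 5985.
Merge one congruence at a time:
  Start: x ≡ 3 (mod 5).
  Combine with x ≡ 3 (mod 7); new modulus lcm = 35.
    Write x = 3 + 5·t and substitute into x ≡ 3 (mod 7): 5·t ≡ 3 − 3 = 0 (mod 7).
    The inverse of 5 mod 7 is 3 (since 5·3 = 15 = 2·7 + 1), so t ≡ 3·0 = 0 ≡ 0 (mod 7).
    Then x = 3 + 5·0 = 3, valid modulo lcm(5, 7) = 35: x ≡ 3 (mod 35).
  Combine with x ≡ 5 (mod 19); new modulus lcm = 665.
    Write x = 3 + 35·t and substitute into x ≡ 5 (mod 19): 35·t ≡ 5 − 3 = 2 (mod 19).
    Reduce coefficients mod 19: 16·t ≡ 2 (mod 19).
    The inverse of 16 mod 19 is 6 (since 16·6 = 96 = 5·19 + 1), so t ≡ 6·2 = 12 ≡ 12 (mod 19).
    Then x = 3 + 35·12 = 423, valid modulo lcm(35, 19) = 665: x ≡ 423 (mod 665).
  Combine with x ≡ 1 (mod 9); new modulus lcm = 5985.
    Write x = 423 + 665·t and substitute into x ≡ 1 (mod 9): 665·t ≡ 1 − 423 = -422 (mod 9).
    Reduce coefficients mod 9: 8·t ≡ 1 (mod 9).
    The inverse of 8 mod 9 is 8 (since 8·8 = 64 = 7·9 + 1), so t ≡ 8·1 = 8 ≡ 8 (mod 9).
    Then x = 423 + 665·8 = 5743, valid modulo lcm(665, 9) = 5985: x ≡ 5743 (mod 5985).
Verify against each original: 5743 mod 5 = 3, 5743 mod 7 = 3, 5743 mod 19 = 5, 5743 mod 9 = 1.

x ≡ 5743 (mod 5985).


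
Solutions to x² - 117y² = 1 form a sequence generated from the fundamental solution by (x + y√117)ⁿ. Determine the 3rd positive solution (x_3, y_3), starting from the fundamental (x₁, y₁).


Step 1: Find the fundamental solution (x₁, y₁) of x² - 117y² = 1.
  Expand √117 as a continued fraction. a₀ = ⌊√117⌋ = 10; iterate m_{k+1} = d_k·a_k − m_k, d_{k+1} = (117 − m_{k+1}²)/d_k, a_{k+1} = ⌊(a₀ + m_{k+1})/d_{k+1}⌋ (starting m₀ = 0, d₀ = 1), with convergents p_k = a_k·p_{k-1} + p_{k-2}, q_k = a_k·q_{k-1} + q_{k-2} (p₋₁ = 1, q₋₁ = 0):
  k = 0: a₀ = 10; p₀/q₀ = 10/1; p₀² − 117·q₀² = 100 − 117 = -17.
  k = 1: m = 10, d = 17, a = ⌊(10 + 10)/17⌋ = 1; p/q = (1·10 + 1)/(1·1 + 0) = 11/1; p² − 117·q² = 121 − 117 = 4.
  k = 2: m = 7, d = 4, a = ⌊(10 + 7)/4⌋ = 4; p/q = (4·11 + 10)/(4·1 + 1) = 54/5; p² − 117·q² = 2916 − 2925 = -9.
  k = 3: m = 9, d = 9, a = ⌊(10 + 9)/9⌋ = 2; p/q = (2·54 + 11)/(2·5 + 1) = 119/11; p² − 117·q² = 14161 − 14157 = 4.
  k = 4: m = 9, d = 4, a = ⌊(10 + 9)/4⌋ = 4; p/q = (4·119 + 54)/(4·11 + 5) = 530/49; p² − 117·q² = 280900 − 280917 = -17.
  k = 5: m = 7, d = 17, a = ⌊(10 + 7)/17⌋ = 1; p/q = (1·530 + 119)/(1·49 + 11) = 649/60; p² − 117·q² = 421201 − 421200 = 1.
  The first convergent with p² − 117·q² = 1 gives the fundamental solution (x₁, y₁) = (649, 60).
Step 2: Apply the recurrence (x_{n+1}, y_{n+1}) = (x₁x_n + 117y₁y_n, x₁y_n + y₁x_n) repeatedly.
  From (x_1, y_1) = (649, 60): x_2 = 649·649 + 117·60·60 = 842401; y_2 = 649·60 + 60·649 = 77880.
  From (x_2, y_2) = (842401, 77880): x_3 = 649·842401 + 117·60·77880 = 1093435849; y_3 = 649·77880 + 60·842401 = 101088180.
Step 3: Verify x_3² - 117·y_3² = 1195601955878350801 - 1195601955878350800 = 1 (should be 1). ✓

(x_1, y_1) = (649, 60); (x_3, y_3) = (1093435849, 101088180).


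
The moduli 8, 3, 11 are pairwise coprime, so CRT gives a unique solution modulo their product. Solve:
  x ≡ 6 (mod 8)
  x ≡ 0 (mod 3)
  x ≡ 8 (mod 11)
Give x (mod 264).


Moduli 8, 3, 11 are pairwise coprime; by CRT there is a unique solution modulo M = 8 · 3 · 11 = 264.
Solve pairwise, accumulating the modulus:
  Start with x ≡ 6 (mod 8).
  Combine with x ≡ 0 (mod 3): since gcd(8, 3) = 1, we get a unique residue mod 24.
    Write x = 6 + 8·t and substitute into x ≡ 0 (mod 3): 8·t ≡ 0 − 6 = -6 (mod 3).
    Reduce coefficients mod 3: 2·t ≡ 0 (mod 3).
    The inverse of 2 mod 3 is 2 (since 2·2 = 4 = 1·3 + 1), so t ≡ 2·0 = 0 ≡ 0 (mod 3).
    Then x = 6 + 8·0 = 6, valid modulo lcm(8, 3) = 24: x ≡ 6 (mod 24).
  Combine with x ≡ 8 (mod 11): since gcd(24, 11) = 1, we get a unique residue mod 264.
    Write x = 6 + 24·t and substitute into x ≡ 8 (mod 11): 24·t ≡ 8 − 6 = 2 (mod 11).
    Reduce coefficients mod 11: 2·t ≡ 2 (mod 11).
    The inverse of 2 mod 11 is 6 (since 2·6 = 12 = 1·11 + 1), so t ≡ 6·2 = 12 ≡ 1 (mod 11).
    Then x = 6 + 24·1 = 30, valid modulo lcm(24, 11) = 264: x ≡ 30 (mod 264).
Verify: 30 mod 8 = 6 ✓, 30 mod 3 = 0 ✓, 30 mod 11 = 8 ✓.

x ≡ 30 (mod 264).


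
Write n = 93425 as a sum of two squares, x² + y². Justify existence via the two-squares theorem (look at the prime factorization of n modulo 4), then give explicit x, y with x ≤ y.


Step 1: Factor n = 93425 = 5^2 · 37 · 101.
Step 2: Check the mod-4 condition on each prime factor: 5 ≡ 1 (mod 4), exponent 2; 37 ≡ 1 (mod 4), exponent 1; 101 ≡ 1 (mod 4), exponent 1.
All primes ≡ 3 (mod 4) appear to even exponent (or don't appear), so by the two-squares theorem n IS expressible as a sum of two squares.
Step 3: Build a representation. Group n = k² · m with k = 5 and m = 37 · 101 = 3737 (a product of primes ≡ 1 (mod 4)); a representation of m scales to one of n via (k·x)² + (k·y)² = k²(x² + y²). Each prime p ≡ 1 (mod 4) is itself a sum of two squares; find a² by testing p − a² for a perfect square:
  37: 37 − 1² = 36 = 6² ⇒ 37 = 1² + 6².
  101: 101 − 1² = 100 = 10² ⇒ 101 = 1² + 10².
  Combine using the Brahmagupta–Fibonacci identity (a² + b²)(c² + d²) = (ac − bd)² + (ad + bc)² = (ac + bd)² + (ad − bc)²:
  37 · 101 = 3737: from (1² + 6²)(1² + 10²), take (1·1 − 6·10, 1·10 + 6·1) = (1 − 60, 10 + 6) = (-59, 16); dropping signs (only squares matter) gives (59, 16); check 59² + 16² = 3481 + 256 = 3737 ✓.
  Scale by k = 5: (5·59, 5·16) = (295, 80).
Step 4: Order so x ≤ y and verify: 80² + 295² = 6400 + 87025 = 93425 = n. ✓

n = 93425 = 80² + 295² (one valid representation with x ≤ y).


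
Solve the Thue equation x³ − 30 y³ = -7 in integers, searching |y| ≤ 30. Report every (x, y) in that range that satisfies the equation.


The equation is x³ - 30y³ = -7. For fixed y, x³ = 30·y³ − 7, so a solution requires the RHS to be a perfect cube.
Strategy: iterate y from -30 to 30, compute RHS = 30·y³ − 7, and check whether it is a (positive or negative) perfect cube.
Check small values of y:
  y = 0: RHS = -7 is not a perfect cube.
  y = 1: RHS = 23 is not a perfect cube.
  y = -1: RHS = -37 is not a perfect cube.
  y = 2: RHS = 233 is not a perfect cube.
  y = -2: RHS = -247 is not a perfect cube.
  y = 3: RHS = 803 is not a perfect cube.
  y = -3: RHS = -817 is not a perfect cube.
Continuing the search up to |y| = 30 finds no solutions either.
No (x, y) in the scanned range satisfies the equation.

No integer solutions with |y| ≤ 30.


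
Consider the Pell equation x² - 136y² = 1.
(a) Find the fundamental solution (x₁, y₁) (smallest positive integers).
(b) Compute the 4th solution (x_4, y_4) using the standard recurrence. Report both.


Step 1: Find the fundamental solution (x₁, y₁) of x² - 136y² = 1.
  Expand √136 as a continued fraction. a₀ = ⌊√136⌋ = 11; iterate m_{k+1} = d_k·a_k − m_k, d_{k+1} = (136 − m_{k+1}²)/d_k, a_{k+1} = ⌊(a₀ + m_{k+1})/d_{k+1}⌋ (starting m₀ = 0, d₀ = 1), with convergents p_k = a_k·p_{k-1} + p_{k-2}, q_k = a_k·q_{k-1} + q_{k-2} (p₋₁ = 1, q₋₁ = 0):
  k = 0: a₀ = 11; p₀/q₀ = 11/1; p₀² − 136·q₀² = 121 − 136 = -15.
  k = 1: m = 11, d = 15, a = ⌊(11 + 11)/15⌋ = 1; p/q = (1·11 + 1)/(1·1 + 0) = 12/1; p² − 136·q² = 144 − 136 = 8.
  k = 2: m = 4, d = 8, a = ⌊(11 + 4)/8⌋ = 1; p/q = (1·12 + 11)/(1·1 + 1) = 23/2; p² − 136·q² = 529 − 544 = -15.
  k = 3: m = 4, d = 15, a = ⌊(11 + 4)/15⌋ = 1; p/q = (1·23 + 12)/(1·2 + 1) = 35/3; p² − 136·q² = 1225 − 1224 = 1.
  The first convergent with p² − 136·q² = 1 gives the fundamental solution (x₁, y₁) = (35, 3).
Step 2: Apply the recurrence (x_{n+1}, y_{n+1}) = (x₁x_n + 136y₁y_n, x₁y_n + y₁x_n) repeatedly.
  From (x_1, y_1) = (35, 3): x_2 = 35·35 + 136·3·3 = 2449; y_2 = 35·3 + 3·35 = 210.
  From (x_2, y_2) = (2449, 210): x_3 = 35·2449 + 136·3·210 = 171395; y_3 = 35·210 + 3·2449 = 14697.
  From (x_3, y_3) = (171395, 14697): x_4 = 35·171395 + 136·3·14697 = 11995201; y_4 = 35·14697 + 3·171395 = 1028580.
Step 3: Verify x_4² - 136·y_4² = 143884847030401 - 143884847030400 = 1 (should be 1). ✓

(x_1, y_1) = (35, 3); (x_4, y_4) = (11995201, 1028580).


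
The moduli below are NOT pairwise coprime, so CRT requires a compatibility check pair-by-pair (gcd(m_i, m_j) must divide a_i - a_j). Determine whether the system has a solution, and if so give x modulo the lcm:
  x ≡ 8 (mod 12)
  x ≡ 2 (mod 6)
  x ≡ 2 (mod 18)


Moduli 12, 6, 18 are not pairwise coprime, so CRT works modulo lcm(m_i) when all pairwise compatibility conditions hold.
Pairwise compatibility: gcd(m_i, m_j) must divide a_i - a_j for every pair.
Merge one congruence at a time:
  Start: x ≡ 8 (mod 12).
  Combine with x ≡ 2 (mod 6): gcd(12, 6) = 6; 2 - 8 = -6, which IS divisible by 6, so compatible.
    Write x = 8 + 12·t and substitute into x ≡ 2 (mod 6): 12·t ≡ 2 − 8 = -6 (mod 6).
    Divide the congruence (and modulus) by g = 6: 2·t ≡ -1 (mod 1).
    Modulo 1 every t works; take t = 0.
    Then x = 8 + 12·0 = 8, valid modulo lcm(12, 6) = 12: x ≡ 8 (mod 12).
  Combine with x ≡ 2 (mod 18): gcd(12, 18) = 6; 2 - 8 = -6, which IS divisible by 6, so compatible.
    Write x = 8 + 12·t and substitute into x ≡ 2 (mod 18): 12·t ≡ 2 − 8 = -6 (mod 18).
    Divide the congruence (and modulus) by g = 6: 2·t ≡ -1 (mod 3).
    Reduce coefficients mod 3: 2·t ≡ 2 (mod 3).
    The inverse of 2 mod 3 is 2 (since 2·2 = 4 = 1·3 + 1), so t ≡ 2·2 = 4 ≡ 1 (mod 3).
    Then x = 8 + 12·1 = 20, valid modulo lcm(12, 18) = 36: x ≡ 20 (mod 36).
Verify: 20 mod 12 = 8, 20 mod 6 = 2, 20 mod 18 = 2.

x ≡ 20 (mod 36).


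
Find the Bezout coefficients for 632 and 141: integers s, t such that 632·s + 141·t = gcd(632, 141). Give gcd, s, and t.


Euclidean algorithm on (632, 141) — divide until remainder is 0:
  632 = 4 · 141 + 68
  141 = 2 · 68 + 5
  68 = 13 · 5 + 3
  5 = 1 · 3 + 2
  3 = 1 · 2 + 1
  2 = 2 · 1 + 0
gcd(632, 141) = 1.
Track Bezout coefficients alongside the remainders: start with r₀ = 632 = a·1 + b·0 (s = 1, t = 0) and r₁ = 141 = a·0 + b·1 (s = 0, t = 1); each new remainder r_{k+1} = r_{k-1} − q_k·r_k inherits s_{k+1} = s_{k-1} − q_k·s_k, t_{k+1} = t_{k-1} − q_k·t_k, so r_k = a·s_k + b·t_k at every step:
  q = 4: r = 68, s = 1 − 4·0 = 1, t = 0 − 4·1 = -4  (check: 632·1 + 141·(-4) = 68)
  q = 2: r = 5, s = 0 − 2·1 = -2, t = 1 − 2·(-4) = 9  (check: 632·(-2) + 141·9 = 5)
  q = 13: r = 3, s = 1 − 13·(-2) = 27, t = -4 − 13·9 = -121  (check: 632·27 + 141·(-121) = 3)
  q = 1: r = 2, s = -2 − 1·27 = -29, t = 9 − 1·(-121) = 130  (check: 632·(-29) + 141·130 = 2)
  q = 1: r = 1, s = 27 − 1·(-29) = 56, t = -121 − 1·130 = -251  (check: 632·56 + 141·(-251) = 1)
The row with r = 1 (the gcd) gives the Bezout coefficients s = 56, t = -251.
Result: 632 · (56) + 141 · (-251) = 1.

gcd(632, 141) = 1; s = 56, t = -251 (check: 632·56 + 141·(-251) = 1).


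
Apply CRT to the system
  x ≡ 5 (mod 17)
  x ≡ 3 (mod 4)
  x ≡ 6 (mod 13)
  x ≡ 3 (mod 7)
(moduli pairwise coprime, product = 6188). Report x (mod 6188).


Product of moduli M = 17 · 4 · 13 · 7 = 6188.
Merge one congruence at a time:
  Start: x ≡ 5 (mod 17).
  Combine with x ≡ 3 (mod 4); new modulus lcm = 68.
    Write x = 5 + 17·t and substitute into x ≡ 3 (mod 4): 17·t ≡ 3 − 5 = -2 (mod 4).
    Reduce coefficients mod 4: 1·t ≡ 2 (mod 4).
    So t ≡ 2 (mod 4).
    Then x = 5 + 17·2 = 39, valid modulo lcm(17, 4) = 68: x ≡ 39 (mod 68).
  Combine with x ≡ 6 (mod 13); new modulus lcm = 884.
    Write x = 39 + 68·t and substitute into x ≡ 6 (mod 13): 68·t ≡ 6 − 39 = -33 (mod 13).
    Reduce coefficients mod 13: 3·t ≡ 6 (mod 13).
    The inverse of 3 mod 13 is 9 (since 3·9 = 27 = 2·13 + 1), so t ≡ 9·6 = 54 ≡ 2 (mod 13).
    Then x = 39 + 68·2 = 175, valid modulo lcm(68, 13) = 884: x ≡ 175 (mod 884).
  Combine with x ≡ 3 (mod 7); new modulus lcm = 6188.
    Write x = 175 + 884·t and substitute into x ≡ 3 (mod 7): 884·t ≡ 3 − 175 = -172 (mod 7).
    Reduce coefficients mod 7: 2·t ≡ 3 (mod 7).
    The inverse of 2 mod 7 is 4 (since 2·4 = 8 = 1·7 + 1), so t ≡ 4·3 = 12 ≡ 5 (mod 7).
    Then x = 175 + 884·5 = 4595, valid modulo lcm(884, 7) = 6188: x ≡ 4595 (mod 6188).
Verify against each original: 4595 mod 17 = 5, 4595 mod 4 = 3, 4595 mod 13 = 6, 4595 mod 7 = 3.

x ≡ 4595 (mod 6188).


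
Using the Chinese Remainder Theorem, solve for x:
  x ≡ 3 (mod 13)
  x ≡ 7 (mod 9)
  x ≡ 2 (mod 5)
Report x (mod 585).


Moduli 13, 9, 5 are pairwise coprime; by CRT there is a unique solution modulo M = 13 · 9 · 5 = 585.
Solve pairwise, accumulating the modulus:
  Start with x ≡ 3 (mod 13).
  Combine with x ≡ 7 (mod 9): since gcd(13, 9) = 1, we get a unique residue mod 117.
    Write x = 3 + 13·t and substitute into x ≡ 7 (mod 9): 13·t ≡ 7 − 3 = 4 (mod 9).
    Reduce coefficients mod 9: 4·t ≡ 4 (mod 9).
    The inverse of 4 mod 9 is 7 (since 4·7 = 28 = 3·9 + 1), so t ≡ 7·4 = 28 ≡ 1 (mod 9).
    Then x = 3 + 13·1 = 16, valid modulo lcm(13, 9) = 117: x ≡ 16 (mod 117).
  Combine with x ≡ 2 (mod 5): since gcd(117, 5) = 1, we get a unique residue mod 585.
    Write x = 16 + 117·t and substitute into x ≡ 2 (mod 5): 117·t ≡ 2 − 16 = -14 (mod 5).
    Reduce coefficients mod 5: 2·t ≡ 1 (mod 5).
    The inverse of 2 mod 5 is 3 (since 2·3 = 6 = 1·5 + 1), so t ≡ 3·1 = 3 ≡ 3 (mod 5).
    Then x = 16 + 117·3 = 367, valid modulo lcm(117, 5) = 585: x ≡ 367 (mod 585).
Verify: 367 mod 13 = 3 ✓, 367 mod 9 = 7 ✓, 367 mod 5 = 2 ✓.

x ≡ 367 (mod 585).


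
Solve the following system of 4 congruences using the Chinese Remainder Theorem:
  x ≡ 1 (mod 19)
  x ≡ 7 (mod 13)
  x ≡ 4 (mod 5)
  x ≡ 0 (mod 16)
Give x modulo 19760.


Product of moduli M = 19 · 13 · 5 · 16 = 19760.
Merge one congruence at a time:
  Start: x ≡ 1 (mod 19).
  Combine with x ≡ 7 (mod 13); new modulus lcm = 247.
    Write x = 1 + 19·t and substitute into x ≡ 7 (mod 13): 19·t ≡ 7 − 1 = 6 (mod 13).
    Reduce coefficients mod 13: 6·t ≡ 6 (mod 13).
    The inverse of 6 mod 13 is 11 (since 6·11 = 66 = 5·13 + 1), so t ≡ 11·6 = 66 ≡ 1 (mod 13).
    Then x = 1 + 19·1 = 20, valid modulo lcm(19, 13) = 247: x ≡ 20 (mod 247).
  Combine with x ≡ 4 (mod 5); new modulus lcm = 1235.
    Write x = 20 + 247·t and substitute into x ≡ 4 (mod 5): 247·t ≡ 4 − 20 = -16 (mod 5).
    Reduce coefficients mod 5: 2·t ≡ 4 (mod 5).
    The inverse of 2 mod 5 is 3 (since 2·3 = 6 = 1·5 + 1), so t ≡ 3·4 = 12 ≡ 2 (mod 5).
    Then x = 20 + 247·2 = 514, valid modulo lcm(247, 5) = 1235: x ≡ 514 (mod 1235).
  Combine with x ≡ 0 (mod 16); new modulus lcm = 19760.
    Write x = 514 + 1235·t and substitute into x ≡ 0 (mod 16): 1235·t ≡ 0 − 514 = -514 (mod 16).
    Reduce coefficients mod 16: 3·t ≡ 14 (mod 16).
    The inverse of 3 mod 16 is 11 (since 3·11 = 33 = 2·16 + 1), so t ≡ 11·14 = 154 ≡ 10 (mod 16).
    Then x = 514 + 1235·10 = 12864, valid modulo lcm(1235, 16) = 19760: x ≡ 12864 (mod 19760).
Verify against each original: 12864 mod 19 = 1, 12864 mod 13 = 7, 12864 mod 5 = 4, 12864 mod 16 = 0.

x ≡ 12864 (mod 19760).


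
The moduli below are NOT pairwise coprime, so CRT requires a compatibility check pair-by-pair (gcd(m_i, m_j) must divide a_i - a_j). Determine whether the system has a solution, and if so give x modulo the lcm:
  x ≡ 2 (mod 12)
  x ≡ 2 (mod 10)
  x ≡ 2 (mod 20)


Moduli 12, 10, 20 are not pairwise coprime, so CRT works modulo lcm(m_i) when all pairwise compatibility conditions hold.
Pairwise compatibility: gcd(m_i, m_j) must divide a_i - a_j for every pair.
Merge one congruence at a time:
  Start: x ≡ 2 (mod 12).
  Combine with x ≡ 2 (mod 10): gcd(12, 10) = 2; 2 - 2 = 0, which IS divisible by 2, so compatible.
    Write x = 2 + 12·t and substitute into x ≡ 2 (mod 10): 12·t ≡ 2 − 2 = 0 (mod 10).
    Divide the congruence (and modulus) by g = 2: 6·t ≡ 0 (mod 5).
    Reduce coefficients mod 5: 1·t ≡ 0 (mod 5).
    So t ≡ 0 (mod 5).
    Then x = 2 + 12·0 = 2, valid modulo lcm(12, 10) = 60: x ≡ 2 (mod 60).
  Combine with x ≡ 2 (mod 20): gcd(60, 20) = 20; 2 - 2 = 0, which IS divisible by 20, so compatible.
    Write x = 2 + 60·t and substitute into x ≡ 2 (mod 20): 60·t ≡ 2 − 2 = 0 (mod 20).
    Divide the congruence (and modulus) by g = 20: 3·t ≡ 0 (mod 1).
    Modulo 1 every t works; take t = 0.
    Then x = 2 + 60·0 = 2, valid modulo lcm(60, 20) = 60: x ≡ 2 (mod 60).
Verify: 2 mod 12 = 2, 2 mod 10 = 2, 2 mod 20 = 2.

x ≡ 2 (mod 60).


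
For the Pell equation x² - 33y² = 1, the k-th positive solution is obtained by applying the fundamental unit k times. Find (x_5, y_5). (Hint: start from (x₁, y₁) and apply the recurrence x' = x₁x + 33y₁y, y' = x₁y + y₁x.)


Step 1: Find the fundamental solution (x₁, y₁) of x² - 33y² = 1.
  Expand √33 as a continued fraction. a₀ = ⌊√33⌋ = 5; iterate m_{k+1} = d_k·a_k − m_k, d_{k+1} = (33 − m_{k+1}²)/d_k, a_{k+1} = ⌊(a₀ + m_{k+1})/d_{k+1}⌋ (starting m₀ = 0, d₀ = 1), with convergents p_k = a_k·p_{k-1} + p_{k-2}, q_k = a_k·q_{k-1} + q_{k-2} (p₋₁ = 1, q₋₁ = 0):
  k = 0: a₀ = 5; p₀/q₀ = 5/1; p₀² − 33·q₀² = 25 − 33 = -8.
  k = 1: m = 5, d = 8, a = ⌊(5 + 5)/8⌋ = 1; p/q = (1·5 + 1)/(1·1 + 0) = 6/1; p² − 33·q² = 36 − 33 = 3.
  k = 2: m = 3, d = 3, a = ⌊(5 + 3)/3⌋ = 2; p/q = (2·6 + 5)/(2·1 + 1) = 17/3; p² − 33·q² = 289 − 297 = -8.
  k = 3: m = 3, d = 8, a = ⌊(5 + 3)/8⌋ = 1; p/q = (1·17 + 6)/(1·3 + 1) = 23/4; p² − 33·q² = 529 − 528 = 1.
  The first convergent with p² − 33·q² = 1 gives the fundamental solution (x₁, y₁) = (23, 4).
Step 2: Apply the recurrence (x_{n+1}, y_{n+1}) = (x₁x_n + 33y₁y_n, x₁y_n + y₁x_n) repeatedly.
  From (x_1, y_1) = (23, 4): x_2 = 23·23 + 33·4·4 = 1057; y_2 = 23·4 + 4·23 = 184.
  From (x_2, y_2) = (1057, 184): x_3 = 23·1057 + 33·4·184 = 48599; y_3 = 23·184 + 4·1057 = 8460.
  From (x_3, y_3) = (48599, 8460): x_4 = 23·48599 + 33·4·8460 = 2234497; y_4 = 23·8460 + 4·48599 = 388976.
  From (x_4, y_4) = (2234497, 388976): x_5 = 23·2234497 + 33·4·388976 = 102738263; y_5 = 23·388976 + 4·2234497 = 17884436.
Step 3: Verify x_5² - 33·y_5² = 10555150684257169 - 10555150684257168 = 1 (should be 1). ✓

(x_1, y_1) = (23, 4); (x_5, y_5) = (102738263, 17884436).


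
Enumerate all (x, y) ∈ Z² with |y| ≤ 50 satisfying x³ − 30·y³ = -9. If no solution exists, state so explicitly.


The equation is x³ - 30y³ = -9. For fixed y, x³ = 30·y³ − 9, so a solution requires the RHS to be a perfect cube.
Strategy: iterate y from -50 to 50, compute RHS = 30·y³ − 9, and check whether it is a (positive or negative) perfect cube.
Check small values of y:
  y = 0: RHS = -9 is not a perfect cube.
  y = 1: RHS = 21 is not a perfect cube.
  y = -1: RHS = -39 is not a perfect cube.
  y = 2: RHS = 231 is not a perfect cube.
  y = -2: RHS = -249 is not a perfect cube.
  y = 3: RHS = 801 is not a perfect cube.
  y = -3: RHS = -819 is not a perfect cube.
Continuing the search up to |y| = 50 finds no solutions either.
No (x, y) in the scanned range satisfies the equation.

No integer solutions with |y| ≤ 50.


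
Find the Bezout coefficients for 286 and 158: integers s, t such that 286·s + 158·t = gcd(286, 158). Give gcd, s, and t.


Euclidean algorithm on (286, 158) — divide until remainder is 0:
  286 = 1 · 158 + 128
  158 = 1 · 128 + 30
  128 = 4 · 30 + 8
  30 = 3 · 8 + 6
  8 = 1 · 6 + 2
  6 = 3 · 2 + 0
gcd(286, 158) = 2.
Track Bezout coefficients alongside the remainders: start with r₀ = 286 = a·1 + b·0 (s = 1, t = 0) and r₁ = 158 = a·0 + b·1 (s = 0, t = 1); each new remainder r_{k+1} = r_{k-1} − q_k·r_k inherits s_{k+1} = s_{k-1} − q_k·s_k, t_{k+1} = t_{k-1} − q_k·t_k, so r_k = a·s_k + b·t_k at every step:
  q = 1: r = 128, s = 1 − 1·0 = 1, t = 0 − 1·1 = -1  (check: 286·1 + 158·(-1) = 128)
  q = 1: r = 30, s = 0 − 1·1 = -1, t = 1 − 1·(-1) = 2  (check: 286·(-1) + 158·2 = 30)
  q = 4: r = 8, s = 1 − 4·(-1) = 5, t = -1 − 4·2 = -9  (check: 286·5 + 158·(-9) = 8)
  q = 3: r = 6, s = -1 − 3·5 = -16, t = 2 − 3·(-9) = 29  (check: 286·(-16) + 158·29 = 6)
  q = 1: r = 2, s = 5 − 1·(-16) = 21, t = -9 − 1·29 = -38  (check: 286·21 + 158·(-38) = 2)
The row with r = 2 (the gcd) gives the Bezout coefficients s = 21, t = -38.
Result: 286 · (21) + 158 · (-38) = 2.

gcd(286, 158) = 2; s = 21, t = -38 (check: 286·21 + 158·(-38) = 2).


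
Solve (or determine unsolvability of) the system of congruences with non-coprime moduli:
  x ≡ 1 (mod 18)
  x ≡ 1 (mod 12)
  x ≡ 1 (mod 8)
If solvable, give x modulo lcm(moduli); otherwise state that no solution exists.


Moduli 18, 12, 8 are not pairwise coprime, so CRT works modulo lcm(m_i) when all pairwise compatibility conditions hold.
Pairwise compatibility: gcd(m_i, m_j) must divide a_i - a_j for every pair.
Merge one congruence at a time:
  Start: x ≡ 1 (mod 18).
  Combine with x ≡ 1 (mod 12): gcd(18, 12) = 6; 1 - 1 = 0, which IS divisible by 6, so compatible.
    Write x = 1 + 18·t and substitute into x ≡ 1 (mod 12): 18·t ≡ 1 − 1 = 0 (mod 12).
    Divide the congruence (and modulus) by g = 6: 3·t ≡ 0 (mod 2).
    Reduce coefficients mod 2: 1·t ≡ 0 (mod 2).
    So t ≡ 0 (mod 2).
    Then x = 1 + 18·0 = 1, valid modulo lcm(18, 12) = 36: x ≡ 1 (mod 36).
  Combine with x ≡ 1 (mod 8): gcd(36, 8) = 4; 1 - 1 = 0, which IS divisible by 4, so compatible.
    Write x = 1 + 36·t and substitute into x ≡ 1 (mod 8): 36·t ≡ 1 − 1 = 0 (mod 8).
    Divide the congruence (and modulus) by g = 4: 9·t ≡ 0 (mod 2).
    Reduce coefficients mod 2: 1·t ≡ 0 (mod 2).
    So t ≡ 0 (mod 2).
    Then x = 1 + 36·0 = 1, valid modulo lcm(36, 8) = 72: x ≡ 1 (mod 72).
Verify: 1 mod 18 = 1, 1 mod 12 = 1, 1 mod 8 = 1.

x ≡ 1 (mod 72).


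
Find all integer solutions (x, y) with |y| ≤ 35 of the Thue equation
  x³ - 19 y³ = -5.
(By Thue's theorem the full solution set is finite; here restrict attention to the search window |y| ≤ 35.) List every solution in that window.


The equation is x³ - 19y³ = -5. For fixed y, x³ = 19·y³ − 5, so a solution requires the RHS to be a perfect cube.
Strategy: iterate y from -35 to 35, compute RHS = 19·y³ − 5, and check whether it is a (positive or negative) perfect cube.
Check small values of y:
  y = 0: RHS = -5 is not a perfect cube.
  y = 1: RHS = 14 is not a perfect cube.
  y = -1: RHS = -24 is not a perfect cube.
  y = 2: RHS = 147 is not a perfect cube.
  y = -2: RHS = -157 is not a perfect cube.
  y = 3: RHS = 508 is not a perfect cube.
  y = -3: RHS = -518 is not a perfect cube.
Continuing the search up to |y| = 35 finds no solutions either.
No (x, y) in the scanned range satisfies the equation.

No integer solutions with |y| ≤ 35.


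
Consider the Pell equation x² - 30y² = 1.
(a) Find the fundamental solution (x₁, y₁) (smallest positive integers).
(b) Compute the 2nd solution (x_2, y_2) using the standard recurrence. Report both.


Step 1: Find the fundamental solution (x₁, y₁) of x² - 30y² = 1.
  Expand √30 as a continued fraction. a₀ = ⌊√30⌋ = 5; iterate m_{k+1} = d_k·a_k − m_k, d_{k+1} = (30 − m_{k+1}²)/d_k, a_{k+1} = ⌊(a₀ + m_{k+1})/d_{k+1}⌋ (starting m₀ = 0, d₀ = 1), with convergents p_k = a_k·p_{k-1} + p_{k-2}, q_k = a_k·q_{k-1} + q_{k-2} (p₋₁ = 1, q₋₁ = 0):
  k = 0: a₀ = 5; p₀/q₀ = 5/1; p₀² − 30·q₀² = 25 − 30 = -5.
  k = 1: m = 5, d = 5, a = ⌊(5 + 5)/5⌋ = 2; p/q = (2·5 + 1)/(2·1 + 0) = 11/2; p² − 30·q² = 121 − 120 = 1.
  The first convergent with p² − 30·q² = 1 gives the fundamental solution (x₁, y₁) = (11, 2).
Step 2: Apply the recurrence (x_{n+1}, y_{n+1}) = (x₁x_n + 30y₁y_n, x₁y_n + y₁x_n) repeatedly.
  From (x_1, y_1) = (11, 2): x_2 = 11·11 + 30·2·2 = 241; y_2 = 11·2 + 2·11 = 44.
Step 3: Verify x_2² - 30·y_2² = 58081 - 58080 = 1 (should be 1). ✓

(x_1, y_1) = (11, 2); (x_2, y_2) = (241, 44).


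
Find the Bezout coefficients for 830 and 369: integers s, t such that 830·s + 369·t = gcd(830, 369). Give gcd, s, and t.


Euclidean algorithm on (830, 369) — divide until remainder is 0:
  830 = 2 · 369 + 92
  369 = 4 · 92 + 1
  92 = 92 · 1 + 0
gcd(830, 369) = 1.
Track Bezout coefficients alongside the remainders: start with r₀ = 830 = a·1 + b·0 (s = 1, t = 0) and r₁ = 369 = a·0 + b·1 (s = 0, t = 1); each new remainder r_{k+1} = r_{k-1} − q_k·r_k inherits s_{k+1} = s_{k-1} − q_k·s_k, t_{k+1} = t_{k-1} − q_k·t_k, so r_k = a·s_k + b·t_k at every step:
  q = 2: r = 92, s = 1 − 2·0 = 1, t = 0 − 2·1 = -2  (check: 830·1 + 369·(-2) = 92)
  q = 4: r = 1, s = 0 − 4·1 = -4, t = 1 − 4·(-2) = 9  (check: 830·(-4) + 369·9 = 1)
The row with r = 1 (the gcd) gives the Bezout coefficients s = -4, t = 9.
Result: 830 · (-4) + 369 · (9) = 1.

gcd(830, 369) = 1; s = -4, t = 9 (check: 830·(-4) + 369·9 = 1).


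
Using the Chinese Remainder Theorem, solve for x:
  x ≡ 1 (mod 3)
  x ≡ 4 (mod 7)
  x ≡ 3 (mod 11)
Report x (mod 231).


Moduli 3, 7, 11 are pairwise coprime; by CRT there is a unique solution modulo M = 3 · 7 · 11 = 231.
Solve pairwise, accumulating the modulus:
  Start with x ≡ 1 (mod 3).
  Combine with x ≡ 4 (mod 7): since gcd(3, 7) = 1, we get a unique residue mod 21.
    Write x = 1 + 3·t and substitute into x ≡ 4 (mod 7): 3·t ≡ 4 − 1 = 3 (mod 7).
    The inverse of 3 mod 7 is 5 (since 3·5 = 15 = 2·7 + 1), so t ≡ 5·3 = 15 ≡ 1 (mod 7).
    Then x = 1 + 3·1 = 4, valid modulo lcm(3, 7) = 21: x ≡ 4 (mod 21).
  Combine with x ≡ 3 (mod 11): since gcd(21, 11) = 1, we get a unique residue mod 231.
    Write x = 4 + 21·t and substitute into x ≡ 3 (mod 11): 21·t ≡ 3 − 4 = -1 (mod 11).
    Reduce coefficients mod 11: 10·t ≡ 10 (mod 11).
    The inverse of 10 mod 11 is 10 (since 10·10 = 100 = 9·11 + 1), so t ≡ 10·10 = 100 ≡ 1 (mod 11).
    Then x = 4 + 21·1 = 25, valid modulo lcm(21, 11) = 231: x ≡ 25 (mod 231).
Verify: 25 mod 3 = 1 ✓, 25 mod 7 = 4 ✓, 25 mod 11 = 3 ✓.

x ≡ 25 (mod 231).


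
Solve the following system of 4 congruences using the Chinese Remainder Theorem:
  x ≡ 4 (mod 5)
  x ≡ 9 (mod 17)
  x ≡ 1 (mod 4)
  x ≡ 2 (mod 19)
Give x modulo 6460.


Product of moduli M = 5 · 17 · 4 · 19 = 6460.
Merge one congruence at a time:
  Start: x ≡ 4 (mod 5).
  Combine with x ≡ 9 (mod 17); new modulus lcm = 85.
    Write x = 4 + 5·t and substitute into x ≡ 9 (mod 17): 5·t ≡ 9 − 4 = 5 (mod 17).
    The inverse of 5 mod 17 is 7 (since 5·7 = 35 = 2·17 + 1), so t ≡ 7·5 = 35 ≡ 1 (mod 17).
    Then x = 4 + 5·1 = 9, valid modulo lcm(5, 17) = 85: x ≡ 9 (mod 85).
  Combine with x ≡ 1 (mod 4); new modulus lcm = 340.
    Write x = 9 + 85·t and substitute into x ≡ 1 (mod 4): 85·t ≡ 1 − 9 = -8 (mod 4).
    Reduce coefficients mod 4: 1·t ≡ 0 (mod 4).
    So t ≡ 0 (mod 4).
    Then x = 9 + 85·0 = 9, valid modulo lcm(85, 4) = 340: x ≡ 9 (mod 340).
  Combine with x ≡ 2 (mod 19); new modulus lcm = 6460.
    Write x = 9 + 340·t and substitute into x ≡ 2 (mod 19): 340·t ≡ 2 − 9 = -7 (mod 19).
    Reduce coefficients mod 19: 17·t ≡ 12 (mod 19).
    The inverse of 17 mod 19 is 9 (since 17·9 = 153 = 8·19 + 1), so t ≡ 9·12 = 108 ≡ 13 (mod 19).
    Then x = 9 + 340·13 = 4429, valid modulo lcm(340, 19) = 6460: x ≡ 4429 (mod 6460).
Verify against each original: 4429 mod 5 = 4, 4429 mod 17 = 9, 4429 mod 4 = 1, 4429 mod 19 = 2.

x ≡ 4429 (mod 6460).
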